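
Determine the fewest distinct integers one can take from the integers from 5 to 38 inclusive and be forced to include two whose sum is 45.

19

A set avoiding the sum 45 can contain at most one of each pair {x, 45−x}, plus the 2 elements whose complement lies outside the range.
The integers 5, …, 22 (18 of them) are such a set: any two sum to at least 5+6 = 11 and at most 21+22 = 43 < 45.
Pigeonhole: any 19th integer completes one of the 16 pairs, so 19 choices force a sum of 45.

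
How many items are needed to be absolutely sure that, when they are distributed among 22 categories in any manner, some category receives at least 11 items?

221

With 220 items one could put exactly 10 in each of the 22 categories, and no category would reach 11.
Pigeonhole: one more item must land in a category that already has 10, giving it 11.
So 22 × 10 + 1 = 221 items are required.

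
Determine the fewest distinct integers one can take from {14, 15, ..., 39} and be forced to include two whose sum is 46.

18

Group the elements by complementary pair {x, 46−x}: {14,32}, {15,31}, {16,30}, …, giving 9 two-element pairs; the single value 23 (it cannot pair with itself since the integers are distinct); and 7 integers whose partner 46−x falls outside [14,39].
By the pigeonhole principle, treating each of those 17 groups as a pigeonhole, one can pick one integer per group — 17 integers — with no two summing to 46.
The 18th integer lands in an occupied pair, forcing a sum of 46.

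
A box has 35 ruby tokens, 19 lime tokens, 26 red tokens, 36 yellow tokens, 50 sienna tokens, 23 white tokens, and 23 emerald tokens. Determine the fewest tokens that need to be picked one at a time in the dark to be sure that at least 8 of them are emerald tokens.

In the worst case for collecting emerald tokens, every non-emerald token comes out first.
There are 35 + 19 + 26 + 36 + 50 + 23 = 189 non-emerald tokens altogether.
After those, each further token must be emerald, so 189 + 8 = 197 draws guarantee 8 emerald tokens.

197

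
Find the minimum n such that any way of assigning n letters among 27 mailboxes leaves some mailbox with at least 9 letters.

With 216 letters one could put exactly 8 in each of the 27 mailboxes, and no mailbox would reach 9.
By pigeonhole, one more letter must land in a mailbox that already has 8, giving it 9.
So 27 × 8 + 1 = 217 letters are required.

217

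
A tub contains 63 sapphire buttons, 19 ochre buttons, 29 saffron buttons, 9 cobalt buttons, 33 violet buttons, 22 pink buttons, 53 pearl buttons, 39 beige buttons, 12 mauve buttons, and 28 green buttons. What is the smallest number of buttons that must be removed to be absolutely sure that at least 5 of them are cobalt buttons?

In the worst case for collecting cobalt buttons, every non-cobalt button comes out first.
There are 63 + 19 + 29 + 33 + 22 + 53 + 39 + 12 + 28 = 298 non-cobalt buttons altogether.
After those, each further button must be cobalt, so 298 + 5 = 303 draws guarantee 5 cobalt buttons.

303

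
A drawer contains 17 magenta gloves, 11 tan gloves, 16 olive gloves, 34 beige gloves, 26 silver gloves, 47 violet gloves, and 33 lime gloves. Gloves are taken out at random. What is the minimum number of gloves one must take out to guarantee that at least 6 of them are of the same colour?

An adversary could hand out at most 5 gloves per colour: 5 + 5 + 5 + 5 + 5 + 5 + 5 = 35 gloves and still no colour has 6.
One more glove lands in a colour already at 5, so 36 draws are enough and 35 are not.

36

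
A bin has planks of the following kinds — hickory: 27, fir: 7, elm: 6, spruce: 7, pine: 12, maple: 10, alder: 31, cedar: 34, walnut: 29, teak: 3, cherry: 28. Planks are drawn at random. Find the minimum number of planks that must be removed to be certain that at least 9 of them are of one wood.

80

An adversary could hand out at most 8 planks per wood (4 woods run out sooner): 8 + 7 + 6 + 7 + 8 + 8 + 8 + 8 + 8 + 3 + 8 = 79 planks and still no wood has 9.
One more plank lands in a wood already at 8, so 80 draws are enough and 79 are not.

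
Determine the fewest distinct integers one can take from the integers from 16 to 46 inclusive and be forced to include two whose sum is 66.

19

A set avoiding the sum 66 can contain at most one of each pair {x, 66−x}, plus the 5 elements whose complement lies outside the range or equal to its own complement.
The integers 16, …, 33 (18 of them) are such a set: any two sum to at least 16+17 = 33 and at most 32+33 = 65 < 66.
Any 19th integer completes one of the 13 pairs, so 19 choices force a sum of 66.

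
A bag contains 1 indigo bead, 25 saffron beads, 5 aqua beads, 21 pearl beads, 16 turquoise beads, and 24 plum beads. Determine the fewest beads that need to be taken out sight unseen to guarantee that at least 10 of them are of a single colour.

An adversary could hand out at most 9 beads per colour (indigo, aqua run out sooner): 1 + 9 + 5 + 9 + 9 + 9 = 42 beads and still no colour has 10.
One more bead lands in a colour already at 9, so 43 draws are enough and 42 are not.

43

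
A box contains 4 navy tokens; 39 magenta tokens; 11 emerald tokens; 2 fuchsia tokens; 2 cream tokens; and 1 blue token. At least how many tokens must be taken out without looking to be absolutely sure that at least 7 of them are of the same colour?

22

Put each drawn token into a box by colour. The largest draw with every box below 7 takes min(count, 6) from each colour; colours with fewer than 6 contribute all they have.
Σ min(cᵢ, 6) = 4 + 6 + 6 + 2 + 2 + 1 = 21.
Draw number 21 + 1 = 22 must push one box to 7.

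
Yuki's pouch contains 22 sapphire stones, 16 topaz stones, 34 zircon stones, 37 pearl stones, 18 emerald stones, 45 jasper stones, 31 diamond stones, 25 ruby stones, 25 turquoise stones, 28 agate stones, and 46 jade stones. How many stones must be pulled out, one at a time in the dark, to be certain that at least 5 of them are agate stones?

In the worst case for collecting agate stones, every non-agate stone comes out first.
There are 22 + 16 + 34 + 37 + 18 + 45 + 31 + 25 + 25 + 46 = 299 non-agate stones altogether.
After those, each further stone must be agate, so 299 + 5 = 304 draws guarantee 5 agate stones.

304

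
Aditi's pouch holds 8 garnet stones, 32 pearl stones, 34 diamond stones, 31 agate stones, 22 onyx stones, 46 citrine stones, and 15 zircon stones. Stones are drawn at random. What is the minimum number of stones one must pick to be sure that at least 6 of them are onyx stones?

In the worst case for collecting onyx stones, every non-onyx stone comes out first.
There are 8 + 32 + 34 + 31 + 46 + 15 = 166 non-onyx stones altogether.
After those, each further stone must be onyx, so 166 + 6 = 172 draws guarantee 6 onyx stones.

172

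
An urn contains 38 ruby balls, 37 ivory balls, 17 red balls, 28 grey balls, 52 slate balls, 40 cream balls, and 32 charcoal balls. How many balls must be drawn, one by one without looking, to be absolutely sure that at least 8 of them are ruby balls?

In the worst case for collecting ruby balls, every non-ruby ball comes out first.
There are 37 + 17 + 28 + 52 + 40 + 32 = 206 non-ruby balls altogether.
After those, each further ball must be ruby, so 206 + 8 = 214 draws guarantee 8 ruby balls.

214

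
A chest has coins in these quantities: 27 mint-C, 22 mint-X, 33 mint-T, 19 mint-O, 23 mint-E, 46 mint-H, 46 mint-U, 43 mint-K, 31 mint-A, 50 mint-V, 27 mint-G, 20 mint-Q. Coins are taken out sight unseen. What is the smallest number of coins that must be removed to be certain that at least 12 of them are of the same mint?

133

The 12 mints are the holes; the coins drawn are the pigeons.
To avoid 12 of any one mint, the worst case takes at most 11 of each mint.
That gives 11 + 11 + 11 + 11 + 11 + 11 + 11 + 11 + 11 + 11 + 11 + 11 = 132 coins with no mint reaching 12.
The next coin forces some mint to 12, so 132 + 1 = 133.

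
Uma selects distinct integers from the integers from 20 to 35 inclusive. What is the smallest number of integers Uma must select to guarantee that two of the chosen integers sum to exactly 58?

11

A set avoiding the sum 58 can contain at most one of each pair {x, 58−x}, plus the 4 elements whose complement lies outside the range or equal to its own complement.
The integers 20, …, 29 (10 of them) are such a set: any two sum to at least 20+21 = 41 and at most 28+29 = 57 < 58.
By pigeonhole, any 11th integer completes one of the 6 pairs, so 11 choices force a sum of 58.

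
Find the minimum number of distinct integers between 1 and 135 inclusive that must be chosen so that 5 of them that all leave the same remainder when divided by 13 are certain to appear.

53

By the pigeonhole principle, the 13 residue classes mod 13 are the pigeonholes.
With 52 integers one could put 4 in each residue class and have no class reach 5.
The 53rd integer pushes some class to 5, so 13·4 + 1 = 53.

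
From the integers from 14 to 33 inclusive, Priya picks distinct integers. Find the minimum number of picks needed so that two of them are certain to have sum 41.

Group the elements by complementary pair {x, 41−x}: {14,27}, {15,26}, {16,25}, …, giving 7 two-element pairs and 6 integers whose partner 41−x falls outside [14,33].
By pigeonhole, treating each of those 13 groups as a pigeonhole, one can pick one integer per group — 13 integers — with no two summing to 41.
The 14th integer lands in an occupied pair, forcing a sum of 41.

14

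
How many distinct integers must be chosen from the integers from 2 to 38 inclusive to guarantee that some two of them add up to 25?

27

Group the elements by complementary pair {x, 25−x}: {2,23}, {3,22}, {4,21}, …, giving 11 two-element pairs and 15 integers whose partner 25−x falls outside [2,38].
Treating each of those 26 groups as a pigeonhole, one can pick one integer per group — 26 integers — with no two summing to 25.
The 27th integer lands in an occupied pair, forcing a sum of 25.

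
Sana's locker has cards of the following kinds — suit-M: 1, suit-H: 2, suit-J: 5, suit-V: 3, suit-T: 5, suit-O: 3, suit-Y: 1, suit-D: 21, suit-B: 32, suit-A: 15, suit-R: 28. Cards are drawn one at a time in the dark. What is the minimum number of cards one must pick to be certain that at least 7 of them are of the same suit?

Put each drawn card into a box by suit. The largest draw with every box below 7 takes min(count, 6) from each suit; suits with fewer than 6 contribute all they have.
Σ min(cᵢ, 6) = 1 + 2 + 5 + 3 + 5 + 3 + 1 + 6 + 6 + 6 + 6 = 44.
Draw number 44 + 1 = 45 must push one box to 7.

45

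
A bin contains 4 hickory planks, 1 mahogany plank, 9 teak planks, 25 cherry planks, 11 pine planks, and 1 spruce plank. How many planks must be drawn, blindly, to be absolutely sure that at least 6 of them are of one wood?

22

The 6 woods are the holes; the planks drawn are the pigeons.
To avoid 6 of any one wood, the worst case takes at most 5 of each wood, or every plank of a wood that has fewer than 5.
That gives 4 + 1 + 5 + 5 + 5 + 1 = 21 planks with no wood reaching 6.
The next plank forces some wood to 6, so 21 + 1 = 22.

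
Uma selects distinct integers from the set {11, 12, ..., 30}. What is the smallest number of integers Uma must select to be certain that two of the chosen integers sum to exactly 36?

A set avoiding the sum 36 can contain at most one of each pair {x, 36−x}, plus the 6 elements whose complement lies outside the range or equal to its own complement.
The integers 18, …, 30 (13 of them) are such a set: any two sum to at least 18+19 = 37 > 36.
By pigeonhole, any 14th integer completes one of the 7 pairs, so 14 choices force a sum of 36.

14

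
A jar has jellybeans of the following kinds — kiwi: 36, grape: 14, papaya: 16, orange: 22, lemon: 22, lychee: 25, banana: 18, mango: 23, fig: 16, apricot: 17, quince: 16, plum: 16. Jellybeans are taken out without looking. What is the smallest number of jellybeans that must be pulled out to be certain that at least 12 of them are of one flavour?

133

Put each drawn jellybean into a box by flavour. The largest draw with every box below 12 takes min(count, 11) from each flavour.
Σ min(cᵢ, 11) = 11 + 11 + 11 + 11 + 11 + 11 + 11 + 11 + 11 + 11 + 11 + 11 = 132.
Draw number 132 + 1 = 133 must push one box to 12.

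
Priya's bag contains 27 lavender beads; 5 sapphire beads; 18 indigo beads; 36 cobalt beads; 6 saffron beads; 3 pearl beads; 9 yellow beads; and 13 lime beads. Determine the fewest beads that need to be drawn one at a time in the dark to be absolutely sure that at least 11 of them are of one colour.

64

Put each drawn bead into a box by colour. The largest draw with every box below 11 takes min(count, 10) from each colour; colours with fewer than 10 contribute all they have.
Σ min(cᵢ, 10) = 10 + 5 + 10 + 10 + 6 + 3 + 9 + 10 = 63.
Draw number 63 + 1 = 64 must push one box to 11.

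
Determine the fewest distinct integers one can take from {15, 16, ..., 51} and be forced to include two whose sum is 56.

25

Group the elements by complementary pair {x, 56−x}: {15,41}, {16,40}, {17,39}, …, giving 13 two-element pairs, the single value 28 (it cannot pair with itself since the integers are distinct), and 10 integers whose partner 56−x falls outside [15,51].
Treating each of those 24 groups as a pigeonhole, one can pick one integer per group — 24 integers — with no two summing to 56.
The 25th integer lands in an occupied pair, forcing a sum of 56.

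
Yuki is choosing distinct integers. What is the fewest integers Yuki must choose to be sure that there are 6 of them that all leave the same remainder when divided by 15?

76

The 15 residue classes mod 15 are the pigeonholes.
With 75 integers one could put 5 in each residue class and have no class reach 6.
The 76th integer pushes some class to 6, so 15·5 + 1 = 76.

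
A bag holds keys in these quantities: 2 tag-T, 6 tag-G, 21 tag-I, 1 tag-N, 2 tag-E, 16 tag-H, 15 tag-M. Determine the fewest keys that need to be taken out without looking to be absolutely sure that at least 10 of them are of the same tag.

By the pigeonhole principle, the 7 tags are the holes; the keys drawn are the pigeons.
To avoid 10 of any one tag, the worst case takes at most 9 of each tag, or every key of a tag that has fewer than 9.
That gives 2 + 6 + 9 + 1 + 2 + 9 + 9 = 38 keys with no tag reaching 10.
The next key forces some tag to 10, so 38 + 1 = 39.

39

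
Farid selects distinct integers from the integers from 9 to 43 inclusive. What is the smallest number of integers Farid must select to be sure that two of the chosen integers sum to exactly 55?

Two chosen integers sum to 55 exactly when both halves of some pair {x, 55−x} with 12 ≤ x ≤ 55−x ≤ 43 are chosen — 16 such pairs.
The remaining 3 elements (those with no distinct partner in range) can never complete a 55-sum, so the worst case takes all of them and one from each pair: 3 + 16 = 19.
By the pigeonhole principle, the 20th integer has to be the second member of some pair, so 19 + 1 = 20.

20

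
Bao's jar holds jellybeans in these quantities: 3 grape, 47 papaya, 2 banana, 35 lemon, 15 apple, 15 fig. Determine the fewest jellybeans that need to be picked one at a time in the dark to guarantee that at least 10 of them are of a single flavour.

An adversary could hand out at most 9 jellybeans per flavour (grape, banana run out sooner): 3 + 9 + 2 + 9 + 9 + 9 = 41 jellybeans and still no flavour has 10.
By the pigeonhole principle, one more jellybean lands in a flavour already at 9, so 42 draws are enough and 41 are not.

42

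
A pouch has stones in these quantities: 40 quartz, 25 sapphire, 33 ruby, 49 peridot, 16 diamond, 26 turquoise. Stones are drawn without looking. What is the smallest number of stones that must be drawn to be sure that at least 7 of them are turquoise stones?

170

In the worst case for collecting turquoise stones, every non-turquoise stone comes out first.
There are 40 + 25 + 33 + 49 + 16 = 163 non-turquoise stones altogether.
After those, each further stone must be turquoise, so 163 + 7 = 170 draws guarantee 7 turquoise stones.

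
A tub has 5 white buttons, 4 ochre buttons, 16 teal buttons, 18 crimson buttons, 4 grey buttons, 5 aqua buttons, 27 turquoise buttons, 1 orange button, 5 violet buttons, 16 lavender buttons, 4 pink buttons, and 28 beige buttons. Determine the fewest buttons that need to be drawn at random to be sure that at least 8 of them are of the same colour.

The 12 colours are the holes; the buttons drawn are the pigeons.
To avoid 8 of any one colour, the worst case takes at most 7 of each colour, or every button of a colour that has fewer than 7.
That gives 5 + 4 + 7 + 7 + 4 + 5 + 7 + 1 + 5 + 7 + 4 + 7 = 63 buttons with no colour reaching 8.
The next button forces some colour to 8, so 63 + 1 = 64.

64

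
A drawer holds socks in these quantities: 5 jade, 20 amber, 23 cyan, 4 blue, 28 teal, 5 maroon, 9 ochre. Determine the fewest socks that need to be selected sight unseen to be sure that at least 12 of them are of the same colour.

57

An adversary could hand out at most 11 socks per colour (4 colours run out sooner): 5 + 11 + 11 + 4 + 11 + 5 + 9 = 56 socks and still no colour has 12.
One more sock lands in a colour already at 11, so 57 draws are enough and 56 are not.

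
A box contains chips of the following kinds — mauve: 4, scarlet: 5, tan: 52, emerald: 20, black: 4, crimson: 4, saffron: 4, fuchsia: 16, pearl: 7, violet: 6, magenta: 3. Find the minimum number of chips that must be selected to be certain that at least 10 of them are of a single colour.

65

By the pigeonhole principle, the 11 colours are the holes; the chips drawn are the pigeons.
To avoid 10 of any one colour, the worst case takes at most 9 of each colour, or every chip of a colour that has fewer than 9.
That gives 4 + 5 + 9 + 9 + 4 + 4 + 4 + 9 + 7 + 6 + 3 = 64 chips with no colour reaching 10.
The next chip forces some colour to 10, so 64 + 1 = 65.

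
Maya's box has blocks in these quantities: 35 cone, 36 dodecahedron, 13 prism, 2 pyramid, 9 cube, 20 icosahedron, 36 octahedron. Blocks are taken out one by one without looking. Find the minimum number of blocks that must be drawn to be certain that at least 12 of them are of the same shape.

67

Pigeonhole: the 7 shapes are the holes; the blocks drawn are the pigeons.
To avoid 12 of any one shape, the worst case takes at most 11 of each shape, or every block of a shape that has fewer than 11.
That gives 11 + 11 + 11 + 2 + 9 + 11 + 11 = 66 blocks with no shape reaching 12.
The next block forces some shape to 12, so 66 + 1 = 67.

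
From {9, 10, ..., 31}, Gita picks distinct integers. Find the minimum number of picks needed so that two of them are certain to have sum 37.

Two chosen integers sum to 37 exactly when both halves of some pair {x, 37−x} with 9 ≤ x ≤ 37−x ≤ 28 are chosen — 10 such pairs.
The remaining 3 elements (those with no distinct partner in range) can never complete a 37-sum, so the worst case takes all of them and one from each pair: 3 + 10 = 13.
The 14th integer has to be the second member of some pair, so 13 + 1 = 14.

14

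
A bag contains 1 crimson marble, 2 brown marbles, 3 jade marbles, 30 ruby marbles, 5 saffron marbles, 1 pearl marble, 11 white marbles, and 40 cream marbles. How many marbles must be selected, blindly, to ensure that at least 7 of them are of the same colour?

Pigeonhole: put each drawn marble into a box by colour. The largest draw with every box below 7 takes min(count, 6) from each colour; colours with fewer than 6 contribute all they have.
Σ min(cᵢ, 6) = 1 + 2 + 3 + 6 + 5 + 1 + 6 + 6 = 30.
Draw number 30 + 1 = 31 must push one box to 7.

31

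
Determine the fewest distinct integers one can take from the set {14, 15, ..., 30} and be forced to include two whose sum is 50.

Two chosen integers sum to 50 exactly when both halves of some pair {x, 50−x} with 20 ≤ x ≤ 50−x ≤ 30 are chosen — 5 such pairs.
The remaining 7 elements (those with no distinct partner in range) can never complete a 50-sum, so the worst case takes all of them and one from each pair: 7 + 5 = 12.
The 13th integer has to be the second member of some pair, so 12 + 1 = 13.

13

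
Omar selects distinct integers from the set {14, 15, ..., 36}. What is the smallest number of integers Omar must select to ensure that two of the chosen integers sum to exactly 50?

Two chosen integers sum to 50 exactly when both halves of some pair {x, 50−x} with 14 ≤ x ≤ 50−x ≤ 36 are chosen — 11 such pairs.
The remaining 1 element (those with no distinct partner in range) can never complete a 50-sum, so the worst case takes all of them and one from each pair: 1 + 11 = 12.
The 13th integer has to be the second member of some pair, so 12 + 1 = 13.

13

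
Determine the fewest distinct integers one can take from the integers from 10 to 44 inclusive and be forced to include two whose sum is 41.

Two chosen integers sum to 41 exactly when both halves of some pair {x, 41−x} with 10 ≤ x ≤ 41−x ≤ 31 are chosen — 11 such pairs.
The remaining 13 elements (those with no distinct partner in range) can never complete a 41-sum, so the worst case takes all of them and one from each pair: 13 + 11 = 24.
The 25th integer has to be the second member of some pair, so 24 + 1 = 25.

25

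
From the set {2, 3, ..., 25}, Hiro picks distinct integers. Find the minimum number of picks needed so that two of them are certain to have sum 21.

Group the elements by complementary pair {x, 21−x}: {2,19}, {3,18}, {4,17}, …, giving 9 two-element pairs and 6 integers whose partner 21−x falls outside [2,25].
Treating each of those 15 groups as a pigeonhole, one can pick one integer per group — 15 integers — with no two summing to 21.
The 16th integer lands in an occupied pair, forcing a sum of 21.

16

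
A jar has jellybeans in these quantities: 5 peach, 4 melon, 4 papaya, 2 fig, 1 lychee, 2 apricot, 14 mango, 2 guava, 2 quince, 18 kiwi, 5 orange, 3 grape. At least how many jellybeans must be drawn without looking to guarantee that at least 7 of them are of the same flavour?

By the pigeonhole principle, the 12 flavours are the holes; the jellybeans drawn are the pigeons.
To avoid 7 of any one flavour, the worst case takes at most 6 of each flavour, or every jellybean of a flavour that has fewer than 6.
That gives 5 + 4 + 4 + 2 + 1 + 2 + 6 + 2 + 2 + 6 + 5 + 3 = 42 jellybeans with no flavour reaching 7.
The next jellybean forces some flavour to 7, so 42 + 1 = 43.

43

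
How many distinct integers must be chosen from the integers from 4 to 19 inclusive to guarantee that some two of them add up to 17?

12

Two chosen integers sum to 17 exactly when both halves of some pair {x, 17−x} with 4 ≤ x ≤ 17−x ≤ 13 are chosen — 5 such pairs.
The remaining 6 elements (those with no distinct partner in range) can never complete a 17-sum, so the worst case takes all of them and one from each pair: 6 + 5 = 11.
By the pigeonhole principle, the 12th integer has to be the second member of some pair, so 11 + 1 = 12.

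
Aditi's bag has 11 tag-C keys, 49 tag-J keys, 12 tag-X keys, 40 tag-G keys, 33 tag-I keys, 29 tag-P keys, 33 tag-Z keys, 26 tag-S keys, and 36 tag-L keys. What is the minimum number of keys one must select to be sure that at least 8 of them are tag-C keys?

266

In the worst case for collecting tag-C keys, every non-tag-C key comes out first.
There are 49 + 12 + 40 + 33 + 29 + 33 + 26 + 36 = 258 non-tag-C keys altogether.
After those, each further key must be tag-C, so 258 + 8 = 266 draws guarantee 8 tag-C keys.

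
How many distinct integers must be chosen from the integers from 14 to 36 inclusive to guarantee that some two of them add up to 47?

14

A set avoiding the sum 47 can contain at most one of each pair {x, 47−x}, plus the 3 elements whose complement lies outside the range.
The integers 24, …, 36 (13 of them) are such a set: any two sum to at least 24+25 = 49 > 47.
Any 14th integer completes one of the 10 pairs, so 14 choices force a sum of 47.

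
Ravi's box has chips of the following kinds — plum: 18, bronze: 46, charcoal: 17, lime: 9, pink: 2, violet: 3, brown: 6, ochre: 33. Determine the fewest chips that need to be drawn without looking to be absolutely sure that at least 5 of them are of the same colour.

30

Put each drawn chip into a box by colour. The largest draw with every box below 5 takes min(count, 4) from each colour; colours with fewer than 4 contribute all they have.
Σ min(cᵢ, 4) = 4 + 4 + 4 + 4 + 2 + 3 + 4 + 4 = 29.
Draw number 29 + 1 = 30 must push one box to 5.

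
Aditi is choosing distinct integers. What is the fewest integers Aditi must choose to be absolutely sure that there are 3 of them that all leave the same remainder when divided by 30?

61

The 30 residue classes mod 30 are the pigeonholes.
With 60 integers one could put 2 in each residue class and have no class reach 3.
The 61st integer pushes some class to 3, so 30·2 + 1 = 61.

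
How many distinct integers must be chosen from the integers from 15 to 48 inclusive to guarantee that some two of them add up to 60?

Two chosen integers sum to 60 exactly when both halves of some pair {x, 60−x} with 15 ≤ x ≤ 60−x ≤ 45 are chosen — 15 such pairs.
The remaining 4 elements (those with no distinct partner in range) can never complete a 60-sum, so the worst case takes all of them and one from each pair: 4 + 15 = 19.
Pigeonhole: the 20th integer has to be the second member of some pair, so 19 + 1 = 20.

20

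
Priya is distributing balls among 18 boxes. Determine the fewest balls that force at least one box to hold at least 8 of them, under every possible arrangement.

With 126 balls one could put exactly 7 in each of the 18 boxes, and no box would reach 8.
One more ball must land in a box that already has 7, giving it 8.
So 18 × 7 + 1 = 127 balls are required.

127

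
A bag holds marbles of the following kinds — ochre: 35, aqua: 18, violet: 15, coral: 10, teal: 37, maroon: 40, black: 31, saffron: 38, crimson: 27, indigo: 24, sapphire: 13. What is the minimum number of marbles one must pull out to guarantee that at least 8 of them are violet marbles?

In the worst case for collecting violet marbles, every non-violet marble comes out first.
There are 35 + 18 + 10 + 37 + 40 + 31 + 38 + 27 + 24 + 13 = 273 non-violet marbles altogether.
After those, each further marble must be violet, so 273 + 8 = 281 draws guarantee 8 violet marbles.

281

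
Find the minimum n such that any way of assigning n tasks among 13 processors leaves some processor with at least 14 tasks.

170

With 169 tasks one could put exactly 13 in each of the 13 processors, and no processor would reach 14.
By the pigeonhole principle, one more task must land in a processor that already has 13, giving it 14.
So 13 × 13 + 1 = 170 tasks are required.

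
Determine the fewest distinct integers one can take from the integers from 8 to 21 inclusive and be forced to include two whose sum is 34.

11

Group the elements by complementary pair {x, 34−x}: {13,21}, {14,20}, {15,19}, …, giving 4 two-element pairs, the single value 17 (it cannot pair with itself since the integers are distinct), and 5 integers whose partner 34−x falls outside [8,21].
Treating each of those 10 groups as a pigeonhole, one can pick one integer per group — 10 integers — with no two summing to 34.
The 11th integer lands in an occupied pair, forcing a sum of 34.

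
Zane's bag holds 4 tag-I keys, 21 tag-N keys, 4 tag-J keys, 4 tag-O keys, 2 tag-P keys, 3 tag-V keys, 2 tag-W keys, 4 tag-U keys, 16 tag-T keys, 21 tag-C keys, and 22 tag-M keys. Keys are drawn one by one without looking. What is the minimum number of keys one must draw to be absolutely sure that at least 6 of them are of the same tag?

44

Put each drawn key into a box by tag. The largest draw with every box below 6 takes min(count, 5) from each tag; tags with fewer than 5 contribute all they have.
Σ min(cᵢ, 5) = 4 + 5 + 4 + 4 + 2 + 3 + 2 + 4 + 5 + 5 + 5 = 43.
Draw number 43 + 1 = 44 must push one box to 6.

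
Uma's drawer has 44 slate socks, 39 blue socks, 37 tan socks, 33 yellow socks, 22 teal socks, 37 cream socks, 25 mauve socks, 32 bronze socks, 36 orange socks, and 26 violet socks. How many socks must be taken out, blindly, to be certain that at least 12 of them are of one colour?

111

Put each drawn sock into a box by colour. The largest draw with every box below 12 takes min(count, 11) from each colour.
Σ min(cᵢ, 11) = 11 + 11 + 11 + 11 + 11 + 11 + 11 + 11 + 11 + 11 = 110.
Draw number 110 + 1 = 111 must push one box to 12.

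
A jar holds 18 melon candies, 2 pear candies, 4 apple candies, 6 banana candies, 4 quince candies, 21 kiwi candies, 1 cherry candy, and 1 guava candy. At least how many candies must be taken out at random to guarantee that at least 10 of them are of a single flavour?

37

An adversary could hand out at most 9 candies per flavour (6 flavours run out sooner): 9 + 2 + 4 + 6 + 4 + 9 + 1 + 1 = 36 candies and still no flavour has 10.
One more candy lands in a flavour already at 9, so 37 draws are enough and 36 are not.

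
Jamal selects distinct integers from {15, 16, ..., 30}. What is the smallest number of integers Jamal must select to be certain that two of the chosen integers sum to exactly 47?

A set avoiding the sum 47 can contain at most one of each pair {x, 47−x}, plus the 2 elements whose complement lies outside the range.
The integers 15, …, 23 (9 of them) are such a set: any two sum to at least 15+16 = 31 and at most 22+23 = 45 < 47.
Any 10th integer completes one of the 7 pairs, so 10 choices force a sum of 47.

10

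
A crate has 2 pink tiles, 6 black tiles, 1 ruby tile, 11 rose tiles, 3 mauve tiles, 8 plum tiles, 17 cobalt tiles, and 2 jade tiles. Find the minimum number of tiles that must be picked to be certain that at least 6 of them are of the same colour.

29

By the pigeonhole principle, the 8 colours are the holes; the tiles drawn are the pigeons.
To avoid 6 of any one colour, the worst case takes at most 5 of each colour, or every tile of a colour that has fewer than 5.
That gives 2 + 5 + 1 + 5 + 3 + 5 + 5 + 2 = 28 tiles with no colour reaching 6.
The next tile forces some colour to 6, so 28 + 1 = 29.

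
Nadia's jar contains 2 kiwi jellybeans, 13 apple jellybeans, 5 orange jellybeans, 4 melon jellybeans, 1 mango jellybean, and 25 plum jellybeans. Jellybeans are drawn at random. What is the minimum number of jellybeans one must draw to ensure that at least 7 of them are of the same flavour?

25

An adversary could hand out at most 6 jellybeans per flavour (4 flavours run out sooner): 2 + 6 + 5 + 4 + 1 + 6 = 24 jellybeans and still no flavour has 7.
By pigeonhole, one more jellybean lands in a flavour already at 6, so 25 draws are enough and 24 are not.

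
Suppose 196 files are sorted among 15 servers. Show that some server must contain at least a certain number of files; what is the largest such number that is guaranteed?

14

By the pigeonhole principle, the 15 servers are the holes and the 196 files are the pigeons.
If every server held at most 13 files, the total would be at most 15 × 13 = 195, which is less than 196.
So some server holds at least ⌈196/15⌉ = 14 files.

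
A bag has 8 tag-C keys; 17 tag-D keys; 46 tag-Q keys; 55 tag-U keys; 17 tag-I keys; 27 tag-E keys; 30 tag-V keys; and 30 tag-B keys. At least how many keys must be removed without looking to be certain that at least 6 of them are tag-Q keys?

In the worst case for collecting tag-Q keys, every non-tag-Q key comes out first.
There are 8 + 17 + 55 + 17 + 27 + 30 + 30 = 184 non-tag-Q keys altogether.
After those, each further key must be tag-Q, so 184 + 6 = 190 draws guarantee 6 tag-Q keys.

190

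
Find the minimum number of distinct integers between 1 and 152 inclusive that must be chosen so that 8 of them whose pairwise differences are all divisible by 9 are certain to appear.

64

Integers whose pairwise differences are multiples of 9 are exactly those sharing a remainder mod 9. By the pigeonhole principle, the 9 residue classes mod 9 are the pigeonholes.
With 63 integers one could put 7 in each residue class and have no class reach 8.
The 64th integer pushes some class to 8, so 9·7 + 1 = 64.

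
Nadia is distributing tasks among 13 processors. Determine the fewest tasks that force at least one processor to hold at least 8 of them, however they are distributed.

92

With 91 tasks one could put exactly 7 in each of the 13 processors, and no processor would reach 8.
One more task must land in a processor that already has 7, giving it 8.
So 13 × 7 + 1 = 92 tasks are required.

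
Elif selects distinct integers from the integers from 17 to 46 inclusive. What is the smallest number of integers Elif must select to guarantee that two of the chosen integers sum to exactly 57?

A set avoiding the sum 57 can contain at most one of each pair {x, 57−x}, plus the 6 elements whose complement lies outside the range.
The integers 29, …, 46 (18 of them) are such a set: any two sum to at least 29+30 = 59 > 57.
Any 19th integer completes one of the 12 pairs, so 19 choices force a sum of 57.

19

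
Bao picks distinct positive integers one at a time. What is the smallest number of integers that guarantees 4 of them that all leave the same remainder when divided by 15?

46

Pigeonhole: the 15 residue classes mod 15 are the pigeonholes.
With 45 integers one could put 3 in each residue class and have no class reach 4.
The 46th integer pushes some class to 4, so 15·3 + 1 = 46.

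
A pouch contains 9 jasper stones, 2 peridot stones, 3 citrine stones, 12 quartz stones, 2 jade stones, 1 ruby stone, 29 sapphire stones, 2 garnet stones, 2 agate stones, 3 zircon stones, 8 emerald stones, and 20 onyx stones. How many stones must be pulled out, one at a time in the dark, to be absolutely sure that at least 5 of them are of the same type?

By the pigeonhole principle, the 12 types are the holes; the stones drawn are the pigeons.
To avoid 5 of any one type, the worst case takes at most 4 of each type, or every stone of a type that has fewer than 4.
That gives 4 + 2 + 3 + 4 + 2 + 1 + 4 + 2 + 2 + 3 + 4 + 4 = 35 stones with no type reaching 5.
The next stone forces some type to 5, so 35 + 1 = 36.

36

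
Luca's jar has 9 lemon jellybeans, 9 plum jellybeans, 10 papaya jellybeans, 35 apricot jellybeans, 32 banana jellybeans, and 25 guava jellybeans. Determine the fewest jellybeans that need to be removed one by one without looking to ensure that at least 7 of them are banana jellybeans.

In the worst case for collecting banana jellybeans, every non-banana jellybean comes out first.
There are 9 + 9 + 10 + 35 + 25 = 88 non-banana jellybeans altogether.
After those, each further jellybean must be banana, so 88 + 7 = 95 draws guarantee 7 banana jellybeans.

95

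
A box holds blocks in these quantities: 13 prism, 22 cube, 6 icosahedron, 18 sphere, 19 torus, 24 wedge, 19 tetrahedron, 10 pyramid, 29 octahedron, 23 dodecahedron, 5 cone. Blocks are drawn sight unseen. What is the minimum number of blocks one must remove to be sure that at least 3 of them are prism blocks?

178

In the worst case for collecting prism blocks, every non-prism block comes out first.
There are 22 + 6 + 18 + 19 + 24 + 19 + 10 + 29 + 23 + 5 = 175 non-prism blocks altogether.
After those, each further block must be prism, so 175 + 3 = 178 draws guarantee 3 prism blocks.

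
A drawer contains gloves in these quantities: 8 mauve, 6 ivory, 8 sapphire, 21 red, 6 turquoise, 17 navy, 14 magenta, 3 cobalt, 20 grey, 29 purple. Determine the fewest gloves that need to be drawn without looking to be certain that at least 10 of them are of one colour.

77

Pigeonhole: put each drawn glove into a box by colour. The largest draw with every box below 10 takes min(count, 9) from each colour; colours with fewer than 9 contribute all they have.
Σ min(cᵢ, 9) = 8 + 6 + 8 + 9 + 6 + 9 + 9 + 3 + 9 + 9 = 76.
Draw number 76 + 1 = 77 must push one box to 10.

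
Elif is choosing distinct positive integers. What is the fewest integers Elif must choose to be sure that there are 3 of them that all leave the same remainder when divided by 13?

Pigeonhole: the 13 residue classes mod 13 are the pigeonholes.
With 26 integers one could put 2 in each residue class and have no class reach 3.
The 27th integer pushes some class to 3, so 13·2 + 1 = 27.

27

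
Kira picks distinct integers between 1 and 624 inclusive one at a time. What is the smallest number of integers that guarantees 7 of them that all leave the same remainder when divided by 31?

Pigeonhole: the 31 residue classes mod 31 are the pigeonholes.
With 186 integers one could put 6 in each residue class and have no class reach 7.
The 187th integer pushes some class to 7, so 31·6 + 1 = 187.

187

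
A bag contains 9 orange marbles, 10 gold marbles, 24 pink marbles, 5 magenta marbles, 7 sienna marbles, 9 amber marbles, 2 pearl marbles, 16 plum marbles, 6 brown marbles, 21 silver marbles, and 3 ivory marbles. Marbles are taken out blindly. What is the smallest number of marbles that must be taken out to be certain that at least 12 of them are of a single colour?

Put each drawn marble into a box by colour. The largest draw with every box below 12 takes min(count, 11) from each colour; colours with fewer than 11 contribute all they have.
Σ min(cᵢ, 11) = 9 + 10 + 11 + 5 + 7 + 9 + 2 + 11 + 6 + 11 + 3 = 84.
Draw number 84 + 1 = 85 must push one box to 12.

85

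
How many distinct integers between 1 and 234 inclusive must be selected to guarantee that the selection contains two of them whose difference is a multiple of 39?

Integers whose pairwise differences are multiples of 39 are exactly those sharing a remainder mod 39. The 39 residue classes mod 39 are the pigeonholes.
With 39 integers one could put 1 in each residue class and have no class reach 2.
The 40th integer pushes some class to 2, so 39·1 + 1 = 40.

40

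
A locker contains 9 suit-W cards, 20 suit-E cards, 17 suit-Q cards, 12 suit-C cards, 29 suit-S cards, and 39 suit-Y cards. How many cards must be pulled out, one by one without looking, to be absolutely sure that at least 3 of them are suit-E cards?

In the worst case for collecting suit-E cards, every non-suit-E card comes out first.
There are 9 + 17 + 12 + 29 + 39 = 106 non-suit-E cards altogether.
After those, each further card must be suit-E, so 106 + 3 = 109 draws guarantee 3 suit-E cards.

109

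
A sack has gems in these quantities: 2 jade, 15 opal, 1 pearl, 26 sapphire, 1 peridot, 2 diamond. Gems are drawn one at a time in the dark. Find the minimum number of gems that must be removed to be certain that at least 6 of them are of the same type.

17

The 6 types are the holes; the gems drawn are the pigeons.
To avoid 6 of any one type, the worst case takes at most 5 of each type, or every gem of a type that has fewer than 5.
That gives 2 + 5 + 1 + 5 + 1 + 2 = 16 gems with no type reaching 6.
The next gem forces some type to 6, so 16 + 1 = 17.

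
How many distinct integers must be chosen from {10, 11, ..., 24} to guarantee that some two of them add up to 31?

10

Group the elements by complementary pair {x, 31−x}: {10,21}, {11,20}, {12,19}, …, giving 6 two-element pairs and 3 integers whose partner 31−x falls outside [10,24].
Treating each of those 9 groups as a pigeonhole, one can pick one integer per group — 9 integers — with no two summing to 31.
The 10th integer lands in an occupied pair, forcing a sum of 31.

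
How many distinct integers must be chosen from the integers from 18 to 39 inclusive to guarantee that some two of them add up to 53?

14

A set avoiding the sum 53 can contain at most one of each pair {x, 53−x}, plus the 4 elements whose complement lies outside the range.
The integers 27, …, 39 (13 of them) are such a set: any two sum to at least 27+28 = 55 > 53.
Any 14th integer completes one of the 9 pairs, so 14 choices force a sum of 53.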